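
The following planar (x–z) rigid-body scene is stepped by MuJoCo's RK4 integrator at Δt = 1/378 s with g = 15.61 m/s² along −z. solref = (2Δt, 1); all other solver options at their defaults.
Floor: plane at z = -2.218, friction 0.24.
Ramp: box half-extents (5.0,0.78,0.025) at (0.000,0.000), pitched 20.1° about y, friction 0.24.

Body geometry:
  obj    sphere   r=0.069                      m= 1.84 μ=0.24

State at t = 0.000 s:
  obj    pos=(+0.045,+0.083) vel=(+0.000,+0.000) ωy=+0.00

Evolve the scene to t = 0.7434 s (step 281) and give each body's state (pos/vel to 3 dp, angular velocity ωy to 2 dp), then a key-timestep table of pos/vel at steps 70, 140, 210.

State at t = 0.7434 s:
  obj    pos=(+1.040,-0.280) vel=(+2.675,-0.979) ωy=+41.28

Key-timestep trajectory:
   step    t(s)  obj.x    obj.z    obj.vx   obj.vz 
     70  0.1852   +0.107  +0.061  +0.666  -0.244
    140  0.3704   +0.292  -0.007  +1.333  -0.488
    210  0.5556   +0.601  -0.120  +1.999  -0.732


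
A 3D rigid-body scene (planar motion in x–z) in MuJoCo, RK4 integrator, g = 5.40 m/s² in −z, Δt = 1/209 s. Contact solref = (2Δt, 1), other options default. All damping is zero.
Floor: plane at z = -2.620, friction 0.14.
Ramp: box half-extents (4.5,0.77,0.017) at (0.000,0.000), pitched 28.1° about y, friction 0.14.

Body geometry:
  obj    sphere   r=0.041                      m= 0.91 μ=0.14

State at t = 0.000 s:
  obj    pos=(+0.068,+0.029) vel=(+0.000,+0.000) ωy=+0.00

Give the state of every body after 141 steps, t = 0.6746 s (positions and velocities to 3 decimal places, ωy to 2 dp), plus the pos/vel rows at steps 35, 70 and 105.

State at t = 0.6746 s:
  obj    pos=(+0.446,-0.172) vel=(+1.116,-0.603) ωy=+27.27

Key-timestep trajectory:
   step    t(s)  obj.x    obj.z    obj.vx   obj.vz 
     35  0.1675   +0.092  +0.017  +0.276  -0.155
     70  0.3349   +0.161  -0.020  +0.558  -0.292
    105  0.5024   +0.278  -0.083  +0.833  -0.446


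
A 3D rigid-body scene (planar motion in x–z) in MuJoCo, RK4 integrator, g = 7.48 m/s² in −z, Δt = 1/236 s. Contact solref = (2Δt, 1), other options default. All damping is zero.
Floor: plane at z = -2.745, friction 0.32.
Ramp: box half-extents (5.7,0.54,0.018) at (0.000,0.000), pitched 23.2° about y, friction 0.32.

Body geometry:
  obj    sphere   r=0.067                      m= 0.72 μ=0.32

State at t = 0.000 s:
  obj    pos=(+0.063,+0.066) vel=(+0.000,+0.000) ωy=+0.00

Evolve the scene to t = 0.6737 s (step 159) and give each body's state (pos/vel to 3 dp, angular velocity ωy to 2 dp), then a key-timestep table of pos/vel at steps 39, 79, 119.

State at t = 0.6737 s:
  obj    pos=(+0.502,-0.123) vel=(+1.303,-0.559) ωy=+21.16

Key-timestep trajectory:
   step    t(s)  obj.x    obj.z    obj.vx   obj.vz 
     39  0.1653   +0.089  +0.054  +0.320  -0.137
     79  0.3347   +0.171  +0.019  +0.648  -0.278
    119  0.5042   +0.309  -0.040  +0.976  -0.418


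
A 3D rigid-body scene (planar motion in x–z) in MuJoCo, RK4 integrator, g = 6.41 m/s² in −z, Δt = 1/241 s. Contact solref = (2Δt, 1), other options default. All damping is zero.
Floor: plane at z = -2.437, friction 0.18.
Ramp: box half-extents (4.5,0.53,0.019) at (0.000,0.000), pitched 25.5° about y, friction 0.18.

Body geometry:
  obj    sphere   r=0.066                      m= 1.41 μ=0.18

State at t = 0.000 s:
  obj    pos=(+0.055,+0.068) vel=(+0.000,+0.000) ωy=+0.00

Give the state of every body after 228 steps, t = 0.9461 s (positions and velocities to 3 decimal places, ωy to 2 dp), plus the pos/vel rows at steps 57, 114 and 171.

State at t = 0.9461 s:
  obj    pos=(+0.851,-0.312) vel=(+1.683,-0.803) ωy=+28.25

Key-timestep trajectory:
   step    t(s)  obj.x    obj.z    obj.vx   obj.vz 
     57  0.2365   +0.105  +0.044  +0.421  -0.201
    114  0.4730   +0.254  -0.027  +0.842  -0.401
    171  0.7095   +0.503  -0.146  +1.262  -0.602


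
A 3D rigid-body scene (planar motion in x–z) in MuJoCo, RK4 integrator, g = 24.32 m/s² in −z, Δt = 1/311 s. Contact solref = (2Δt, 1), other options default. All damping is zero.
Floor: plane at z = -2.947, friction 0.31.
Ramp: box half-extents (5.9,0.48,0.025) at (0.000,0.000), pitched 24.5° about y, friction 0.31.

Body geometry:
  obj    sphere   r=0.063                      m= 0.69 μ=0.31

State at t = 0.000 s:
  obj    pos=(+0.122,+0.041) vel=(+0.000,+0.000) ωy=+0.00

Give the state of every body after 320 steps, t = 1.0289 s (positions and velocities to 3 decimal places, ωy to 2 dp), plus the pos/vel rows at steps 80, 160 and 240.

State at t = 1.0289 s:
  obj    pos=(+3.592,-1.540) vel=(+6.745,-3.074) ωy=+117.64

Key-timestep trajectory:
   step    t(s)  obj.x    obj.z    obj.vx   obj.vz 
     80  0.2572   +0.339  -0.058  +1.686  -0.769
    160  0.5145   +0.990  -0.354  +3.373  -1.537
    240  0.7717   +2.074  -0.849  +5.059  -2.305


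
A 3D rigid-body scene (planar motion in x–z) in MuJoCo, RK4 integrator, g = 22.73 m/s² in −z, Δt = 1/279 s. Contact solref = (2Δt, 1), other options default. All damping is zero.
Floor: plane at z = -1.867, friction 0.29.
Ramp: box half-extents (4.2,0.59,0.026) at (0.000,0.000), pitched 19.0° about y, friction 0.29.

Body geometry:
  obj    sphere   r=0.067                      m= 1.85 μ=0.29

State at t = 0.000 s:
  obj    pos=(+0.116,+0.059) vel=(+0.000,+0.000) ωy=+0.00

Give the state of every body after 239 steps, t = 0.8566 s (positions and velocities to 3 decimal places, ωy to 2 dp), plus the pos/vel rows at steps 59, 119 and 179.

State at t = 0.8566 s:
  obj    pos=(+1.950,-0.573) vel=(+4.281,-1.474) ωy=+67.57

Key-timestep trajectory:
   step    t(s)  obj.x    obj.z    obj.vx   obj.vz 
     59  0.2115   +0.228  +0.020  +1.057  -0.364
    119  0.4265   +0.571  -0.098  +2.132  -0.734
    179  0.6416   +1.145  -0.296  +3.207  -1.104


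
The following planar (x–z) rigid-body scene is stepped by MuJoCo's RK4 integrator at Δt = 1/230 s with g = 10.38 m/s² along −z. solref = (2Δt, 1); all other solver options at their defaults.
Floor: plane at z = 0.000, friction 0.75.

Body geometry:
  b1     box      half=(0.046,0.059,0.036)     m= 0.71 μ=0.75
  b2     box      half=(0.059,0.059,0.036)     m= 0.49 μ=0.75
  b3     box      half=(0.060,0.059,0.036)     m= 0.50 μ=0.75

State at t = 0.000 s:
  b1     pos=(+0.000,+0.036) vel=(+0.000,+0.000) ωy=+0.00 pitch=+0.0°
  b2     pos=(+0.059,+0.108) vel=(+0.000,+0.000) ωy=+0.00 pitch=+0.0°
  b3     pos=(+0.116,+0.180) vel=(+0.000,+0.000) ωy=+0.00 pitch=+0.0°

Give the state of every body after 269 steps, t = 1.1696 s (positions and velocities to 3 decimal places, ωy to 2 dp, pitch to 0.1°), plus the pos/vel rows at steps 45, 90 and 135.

State at t = 1.1696 s:
  b1     pos=(+0.000,+0.036) vel=(+0.000,+0.000) ωy=+0.00 pitch=+0.0°
  b2     pos=(+0.114,+0.059) vel=(+0.000,+0.000) ωy=+0.00 pitch=+90.0°
  b3     pos=(+0.234,+0.060) vel=(+0.000,+0.000) ωy=+0.00 pitch=+90.0°

Key-timestep trajectory:
   step    t(s)  b1.x    b1.z    b1.vx   b1.vz   b2.x    b2.z    b2.vx   b2.vz   b3.x    b3.z    b3.vx   b3.vz 
     45  0.1957   +0.000  +0.036  +0.000  +0.000   +0.085  +0.079  +0.220  -0.566   +0.183  +0.083  +0.499  -1.314
     90  0.3913   +0.000  +0.036  +0.000  +0.000   +0.133  +0.067  +0.024  +0.006   +0.245  +0.065  +0.114  +0.046
    135  0.5870   +0.000  +0.036  +0.000  +0.000   +0.109  +0.062  -0.027  +0.018   +0.230  +0.062  -0.020  +0.017


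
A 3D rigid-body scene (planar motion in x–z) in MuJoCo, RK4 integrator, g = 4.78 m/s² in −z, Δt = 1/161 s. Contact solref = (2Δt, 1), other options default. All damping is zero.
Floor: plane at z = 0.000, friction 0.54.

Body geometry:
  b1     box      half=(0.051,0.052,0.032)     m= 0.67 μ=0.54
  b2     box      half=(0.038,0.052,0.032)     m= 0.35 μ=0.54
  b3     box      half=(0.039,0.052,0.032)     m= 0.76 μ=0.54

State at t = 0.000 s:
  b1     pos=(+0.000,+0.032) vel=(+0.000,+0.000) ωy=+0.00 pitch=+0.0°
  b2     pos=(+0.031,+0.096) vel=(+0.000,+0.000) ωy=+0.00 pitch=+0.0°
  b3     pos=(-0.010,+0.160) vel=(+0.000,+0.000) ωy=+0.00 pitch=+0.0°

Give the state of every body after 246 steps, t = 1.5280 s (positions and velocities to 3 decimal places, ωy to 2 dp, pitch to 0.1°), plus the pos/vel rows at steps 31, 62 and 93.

State at t = 1.5280 s:
  b1     pos=(+0.000,+0.032) vel=(+0.000,+0.000) ωy=+0.00 pitch=+0.0°
  b2     pos=(+0.031,+0.096) vel=(+0.000,+0.000) ωy=+0.00 pitch=+0.0°
  b3     pos=(-0.105,+0.032) vel=(+0.000,+0.000) ωy=+0.00 pitch=+180.0°

Key-timestep trajectory:
   step    t(s)  b1.x    b1.z    b1.vx   b1.vz   b2.x    b2.z    b2.vx   b2.vz   b3.x    b3.z    b3.vx   b3.vz 
     31  0.1925   +0.000  +0.032  +0.000  +0.000   +0.031  +0.096  +0.000  +0.000   -0.016  +0.159  -0.071  -0.020
     62  0.3851   +0.000  +0.032  +0.000  +0.000   +0.031  +0.096  +0.000  +0.000   -0.042  +0.130  -0.174  -0.456
     93  0.5776   +0.000  +0.032  +0.000  +0.000   +0.031  +0.096  +0.000  +0.000   -0.085  +0.084  -0.250  -0.366


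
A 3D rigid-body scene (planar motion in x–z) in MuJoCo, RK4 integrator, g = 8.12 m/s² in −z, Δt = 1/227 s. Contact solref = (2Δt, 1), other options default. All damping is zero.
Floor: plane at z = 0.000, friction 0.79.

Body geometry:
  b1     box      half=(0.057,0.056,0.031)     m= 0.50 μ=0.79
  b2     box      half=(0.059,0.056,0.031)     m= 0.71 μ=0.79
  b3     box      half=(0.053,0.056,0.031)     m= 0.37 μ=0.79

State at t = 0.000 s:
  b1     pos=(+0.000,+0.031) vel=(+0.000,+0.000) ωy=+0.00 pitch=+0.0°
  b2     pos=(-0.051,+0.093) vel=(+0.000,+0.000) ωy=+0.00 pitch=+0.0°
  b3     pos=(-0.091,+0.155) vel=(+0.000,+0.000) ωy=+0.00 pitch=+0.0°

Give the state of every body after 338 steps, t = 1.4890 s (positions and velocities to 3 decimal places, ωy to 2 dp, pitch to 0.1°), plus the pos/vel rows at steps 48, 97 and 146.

State at t = 1.4890 s:
  b1     pos=(+0.000,+0.031) vel=(+0.000,+0.000) ωy=+0.00 pitch=+0.0°
  b2     pos=(-0.174,+0.061) vel=(+0.000,+0.000) ωy=+0.00 pitch=-141.7°
  b3     pos=(-0.279,+0.031) vel=(+0.000,+0.000) ωy=+0.00 pitch=+180.0°

Key-timestep trajectory:
   step    t(s)  b1.x    b1.z    b1.vx   b1.vz   b2.x    b2.z    b2.vx   b2.vz   b3.x    b3.z    b3.vx   b3.vz 
     48  0.2115   +0.000  +0.031  +0.001  +0.000   -0.062  +0.093  -0.130  -0.020   -0.121  +0.138  -0.319  -0.262
     97  0.4273   +0.000  +0.031  +0.000  +0.000   -0.114  +0.064  -0.240  +0.084   -0.204  +0.058  -0.248  +0.112
    146  0.6432   +0.000  +0.031  +0.000  +0.000   -0.157  +0.063  -0.157  +0.078   -0.248  +0.056  -0.200  -0.083


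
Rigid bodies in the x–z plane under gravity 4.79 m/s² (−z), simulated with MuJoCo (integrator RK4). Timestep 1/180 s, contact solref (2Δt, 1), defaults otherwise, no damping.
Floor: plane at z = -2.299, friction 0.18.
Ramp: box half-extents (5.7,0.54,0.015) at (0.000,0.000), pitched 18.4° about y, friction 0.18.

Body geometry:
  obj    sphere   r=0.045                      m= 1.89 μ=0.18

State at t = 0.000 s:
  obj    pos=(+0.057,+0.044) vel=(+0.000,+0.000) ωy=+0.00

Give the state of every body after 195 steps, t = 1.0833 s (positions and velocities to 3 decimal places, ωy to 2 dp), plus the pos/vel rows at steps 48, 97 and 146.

State at t = 1.0833 s:
  obj    pos=(+0.658,-0.156) vel=(+1.110,-0.369) ωy=+25.99

Key-timestep trajectory:
   step    t(s)  obj.x    obj.z    obj.vx   obj.vz 
     48  0.2667   +0.094  +0.032  +0.273  -0.091
     97  0.5389   +0.206  -0.005  +0.552  -0.184
    146  0.8111   +0.394  -0.068  +0.831  -0.277


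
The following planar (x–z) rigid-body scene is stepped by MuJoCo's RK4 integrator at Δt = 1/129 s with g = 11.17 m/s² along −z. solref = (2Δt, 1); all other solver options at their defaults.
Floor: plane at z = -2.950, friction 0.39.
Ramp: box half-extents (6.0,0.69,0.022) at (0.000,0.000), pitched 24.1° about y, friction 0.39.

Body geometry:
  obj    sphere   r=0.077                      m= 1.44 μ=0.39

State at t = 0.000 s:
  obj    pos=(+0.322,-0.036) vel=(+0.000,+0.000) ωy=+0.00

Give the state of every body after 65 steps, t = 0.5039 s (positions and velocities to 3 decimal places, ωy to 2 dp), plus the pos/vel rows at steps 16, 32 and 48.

State at t = 0.5039 s:
  obj    pos=(+0.700,-0.205) vel=(+1.499,-0.670) ωy=+21.31

Key-timestep trajectory:
   step    t(s)  obj.x    obj.z    obj.vx   obj.vz 
     16  0.1240   +0.345  -0.046  +0.369  -0.165
     32  0.2481   +0.414  -0.077  +0.738  -0.330
     48  0.3721   +0.528  -0.128  +1.107  -0.495


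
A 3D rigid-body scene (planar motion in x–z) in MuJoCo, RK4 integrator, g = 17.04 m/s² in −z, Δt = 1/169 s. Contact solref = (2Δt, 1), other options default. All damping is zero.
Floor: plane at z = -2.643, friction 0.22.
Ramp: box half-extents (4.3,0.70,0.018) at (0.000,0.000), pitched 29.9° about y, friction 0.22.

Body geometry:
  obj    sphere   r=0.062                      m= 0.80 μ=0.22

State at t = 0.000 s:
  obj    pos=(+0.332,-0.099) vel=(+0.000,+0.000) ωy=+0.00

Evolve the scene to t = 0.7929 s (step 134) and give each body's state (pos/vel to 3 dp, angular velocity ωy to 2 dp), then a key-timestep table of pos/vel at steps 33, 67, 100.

State at t = 0.7929 s:
  obj    pos=(+1.986,-1.050) vel=(+4.171,-2.398) ωy=+77.56

Key-timestep trajectory:
   step    t(s)  obj.x    obj.z    obj.vx   obj.vz 
     33  0.1953   +0.433  -0.156  +1.028  -0.591
     67  0.3964   +0.746  -0.337  +2.086  -1.199
    100  0.5917   +1.253  -0.628  +3.113  -1.790


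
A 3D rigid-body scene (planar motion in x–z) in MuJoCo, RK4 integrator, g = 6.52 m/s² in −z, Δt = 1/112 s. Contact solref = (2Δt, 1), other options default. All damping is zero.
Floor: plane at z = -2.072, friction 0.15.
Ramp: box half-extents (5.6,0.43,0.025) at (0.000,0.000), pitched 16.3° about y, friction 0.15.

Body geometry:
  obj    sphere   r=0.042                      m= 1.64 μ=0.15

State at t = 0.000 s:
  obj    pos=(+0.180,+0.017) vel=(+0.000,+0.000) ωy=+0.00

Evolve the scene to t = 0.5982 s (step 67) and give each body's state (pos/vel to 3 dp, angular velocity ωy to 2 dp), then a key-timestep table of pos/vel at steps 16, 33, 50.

State at t = 0.5982 s:
  obj    pos=(+0.405,-0.049) vel=(+0.751,-0.219) ωy=+18.61

Key-timestep trajectory:
   step    t(s)  obj.x    obj.z    obj.vx   obj.vz 
     16  0.1429   +0.193  +0.013  +0.179  -0.052
     33  0.2946   +0.235  +0.001  +0.370  -0.108
     50  0.4464   +0.305  -0.019  +0.560  -0.164


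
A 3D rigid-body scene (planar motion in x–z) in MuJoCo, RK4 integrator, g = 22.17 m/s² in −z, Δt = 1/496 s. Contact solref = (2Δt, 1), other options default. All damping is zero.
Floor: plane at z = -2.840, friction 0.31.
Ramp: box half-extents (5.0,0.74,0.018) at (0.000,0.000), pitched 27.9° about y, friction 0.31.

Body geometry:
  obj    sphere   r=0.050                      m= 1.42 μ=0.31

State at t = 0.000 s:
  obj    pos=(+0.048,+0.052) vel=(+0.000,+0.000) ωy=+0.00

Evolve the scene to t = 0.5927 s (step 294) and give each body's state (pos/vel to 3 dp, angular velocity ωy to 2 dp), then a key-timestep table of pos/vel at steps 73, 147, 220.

State at t = 0.5927 s:
  obj    pos=(+1.198,-0.558) vel=(+3.882,-2.055) ωy=+87.83

Key-timestep trajectory:
   step    t(s)  obj.x    obj.z    obj.vx   obj.vz 
     73  0.1472   +0.119  +0.014  +0.964  -0.510
    147  0.2964   +0.336  -0.101  +1.941  -1.028
    220  0.4435   +0.692  -0.290  +2.905  -1.538


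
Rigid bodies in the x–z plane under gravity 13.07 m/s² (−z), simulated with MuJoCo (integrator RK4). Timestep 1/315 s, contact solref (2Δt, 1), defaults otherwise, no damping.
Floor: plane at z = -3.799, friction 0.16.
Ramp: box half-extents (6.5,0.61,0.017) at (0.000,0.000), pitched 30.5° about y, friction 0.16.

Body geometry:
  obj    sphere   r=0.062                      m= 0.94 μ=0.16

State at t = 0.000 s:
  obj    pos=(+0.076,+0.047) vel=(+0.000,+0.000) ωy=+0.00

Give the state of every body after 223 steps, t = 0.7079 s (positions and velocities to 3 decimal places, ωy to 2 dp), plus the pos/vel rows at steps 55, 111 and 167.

State at t = 0.7079 s:
  obj    pos=(+1.119,-0.568) vel=(+2.950,-1.730) ωy=+51.45

Key-timestep trajectory:
   step    t(s)  obj.x    obj.z    obj.vx   obj.vz 
     55  0.1746   +0.139  +0.009  +0.724  -0.437
    111  0.3524   +0.335  -0.105  +1.466  -0.869
    167  0.5302   +0.661  -0.298  +2.201  -1.317


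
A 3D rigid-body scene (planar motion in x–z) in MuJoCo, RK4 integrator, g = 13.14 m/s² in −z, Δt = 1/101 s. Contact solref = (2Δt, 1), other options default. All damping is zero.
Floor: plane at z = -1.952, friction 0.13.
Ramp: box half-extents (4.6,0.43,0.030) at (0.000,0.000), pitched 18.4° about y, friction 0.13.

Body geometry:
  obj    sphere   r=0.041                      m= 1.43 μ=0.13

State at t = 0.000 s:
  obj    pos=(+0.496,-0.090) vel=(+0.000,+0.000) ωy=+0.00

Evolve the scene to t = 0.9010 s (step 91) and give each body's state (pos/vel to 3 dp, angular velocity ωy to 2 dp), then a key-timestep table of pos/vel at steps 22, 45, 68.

State at t = 0.9010 s:
  obj    pos=(+1.637,-0.470) vel=(+2.533,-0.843) ωy=+65.06

Key-timestep trajectory:
   step    t(s)  obj.x    obj.z    obj.vx   obj.vz 
     22  0.2178   +0.563  -0.112  +0.613  -0.204
     45  0.4455   +0.775  -0.183  +1.253  -0.417
     68  0.6733   +1.133  -0.302  +1.893  -0.630


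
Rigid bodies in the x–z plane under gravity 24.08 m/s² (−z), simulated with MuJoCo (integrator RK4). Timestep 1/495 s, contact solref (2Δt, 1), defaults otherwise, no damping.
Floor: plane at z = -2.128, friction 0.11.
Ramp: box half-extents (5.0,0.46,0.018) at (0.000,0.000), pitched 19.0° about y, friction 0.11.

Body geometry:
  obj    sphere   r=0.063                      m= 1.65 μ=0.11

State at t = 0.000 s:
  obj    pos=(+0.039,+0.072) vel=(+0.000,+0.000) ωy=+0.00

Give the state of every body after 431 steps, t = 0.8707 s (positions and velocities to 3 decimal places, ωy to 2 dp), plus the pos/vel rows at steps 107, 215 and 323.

State at t = 0.8707 s:
  obj    pos=(+2.046,-0.619) vel=(+4.610,-1.587) ωy=+77.38

Key-timestep trajectory:
   step    t(s)  obj.x    obj.z    obj.vx   obj.vz 
    107  0.2162   +0.163  +0.030  +1.145  -0.394
    215  0.4343   +0.539  -0.100  +2.300  -0.792
    323  0.6525   +1.166  -0.316  +3.455  -1.190


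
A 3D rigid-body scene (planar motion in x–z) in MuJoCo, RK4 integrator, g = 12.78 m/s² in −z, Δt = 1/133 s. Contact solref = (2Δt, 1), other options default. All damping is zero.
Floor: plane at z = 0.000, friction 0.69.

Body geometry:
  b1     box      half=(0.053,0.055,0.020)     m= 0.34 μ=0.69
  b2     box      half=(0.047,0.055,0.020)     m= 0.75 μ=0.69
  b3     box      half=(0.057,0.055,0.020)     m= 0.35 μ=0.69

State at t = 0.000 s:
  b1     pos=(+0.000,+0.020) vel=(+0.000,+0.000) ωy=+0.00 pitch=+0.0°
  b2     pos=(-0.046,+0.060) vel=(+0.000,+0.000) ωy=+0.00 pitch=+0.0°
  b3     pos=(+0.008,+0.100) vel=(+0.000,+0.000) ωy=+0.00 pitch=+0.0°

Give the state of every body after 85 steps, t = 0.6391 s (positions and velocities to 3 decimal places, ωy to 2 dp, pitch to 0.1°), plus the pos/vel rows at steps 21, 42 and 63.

State at t = 0.6391 s:
  b1     pos=(+0.000,+0.020) vel=(+0.000,+0.000) ωy=+0.00 pitch=+0.0°
  b2     pos=(-0.047,+0.060) vel=(-0.001,+0.000) ωy=+0.00 pitch=-0.2°
  b3     pos=(+0.018,+0.091) vel=(+0.001,-0.001) ωy=-0.03 pitch=+39.1°

Key-timestep trajectory:
   step    t(s)  b1.x    b1.z    b1.vx   b1.vz   b2.x    b2.z    b2.vx   b2.vz   b3.x    b3.z    b3.vx   b3.vz 
     21  0.1579   +0.000  +0.020  +0.002  -0.001   -0.046  +0.060  +0.002  +0.000   +0.021  +0.090  +0.053  +0.086
     42  0.3158   +0.000  +0.020  +0.000  +0.000   -0.046  +0.060  -0.001  +0.000   +0.018  +0.092  +0.001  +0.000
     63  0.4737   +0.000  +0.020  +0.000  +0.000   -0.046  +0.060  -0.001  +0.000   +0.018  +0.092  +0.001  -0.001


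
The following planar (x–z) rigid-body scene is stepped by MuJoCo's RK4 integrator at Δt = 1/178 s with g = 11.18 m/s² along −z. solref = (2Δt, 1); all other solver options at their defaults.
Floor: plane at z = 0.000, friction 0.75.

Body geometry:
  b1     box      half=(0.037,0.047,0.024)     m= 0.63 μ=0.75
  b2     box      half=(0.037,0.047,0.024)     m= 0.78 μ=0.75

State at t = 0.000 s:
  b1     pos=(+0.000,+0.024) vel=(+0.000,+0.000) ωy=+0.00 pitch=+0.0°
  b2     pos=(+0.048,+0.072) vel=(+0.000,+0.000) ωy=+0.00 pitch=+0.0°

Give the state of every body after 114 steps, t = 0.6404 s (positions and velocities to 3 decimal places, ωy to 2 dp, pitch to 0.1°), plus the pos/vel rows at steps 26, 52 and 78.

State at t = 0.6404 s:
  b1     pos=(+0.000,+0.024) vel=(+0.000,+0.000) ωy=+0.00 pitch=+0.0°
  b2     pos=(+0.084,+0.037) vel=(+0.000,+0.000) ωy=+0.00 pitch=+90.0°

Key-timestep trajectory:
   step    t(s)  b1.x    b1.z    b1.vx   b1.vz   b2.x    b2.z    b2.vx   b2.vz 
     26  0.1461   +0.000  +0.024  +0.000  +0.000   +0.068  +0.042  +0.308  -0.284
     52  0.2921   +0.000  +0.024  +0.000  +0.000   +0.097  +0.042  -0.010  -0.003
     78  0.4382   +0.000  +0.024  +0.000  +0.000   +0.082  +0.038  +0.033  -0.009


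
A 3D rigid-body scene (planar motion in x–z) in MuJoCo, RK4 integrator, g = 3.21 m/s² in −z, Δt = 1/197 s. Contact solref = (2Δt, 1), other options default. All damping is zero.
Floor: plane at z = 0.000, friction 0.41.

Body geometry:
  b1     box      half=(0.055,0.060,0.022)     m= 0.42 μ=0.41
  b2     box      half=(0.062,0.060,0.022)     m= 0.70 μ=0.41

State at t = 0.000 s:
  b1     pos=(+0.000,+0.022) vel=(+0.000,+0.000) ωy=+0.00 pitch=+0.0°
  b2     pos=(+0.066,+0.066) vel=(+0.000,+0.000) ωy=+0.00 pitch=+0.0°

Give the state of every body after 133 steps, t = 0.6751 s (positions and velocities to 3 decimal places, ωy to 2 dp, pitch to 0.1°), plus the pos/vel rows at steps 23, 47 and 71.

State at t = 0.6751 s:
  b1     pos=(+0.000,+0.022) vel=(+0.000,+0.000) ωy=+0.00 pitch=+0.0°
  b2     pos=(+0.077,+0.055) vel=(+0.000,+0.000) ωy=+0.00 pitch=+37.1°

Key-timestep trajectory:
   step    t(s)  b1.x    b1.z    b1.vx   b1.vz   b2.x    b2.z    b2.vx   b2.vz 
     23  0.1168   +0.000  +0.022  +0.000  +0.000   +0.069  +0.064  +0.045  -0.029
     47  0.2386   +0.000  +0.022  +0.000  +0.000   +0.076  +0.056  +0.079  -0.123
     71  0.3604   +0.000  +0.022  +0.000  +0.000   +0.079  +0.056  -0.040  -0.025


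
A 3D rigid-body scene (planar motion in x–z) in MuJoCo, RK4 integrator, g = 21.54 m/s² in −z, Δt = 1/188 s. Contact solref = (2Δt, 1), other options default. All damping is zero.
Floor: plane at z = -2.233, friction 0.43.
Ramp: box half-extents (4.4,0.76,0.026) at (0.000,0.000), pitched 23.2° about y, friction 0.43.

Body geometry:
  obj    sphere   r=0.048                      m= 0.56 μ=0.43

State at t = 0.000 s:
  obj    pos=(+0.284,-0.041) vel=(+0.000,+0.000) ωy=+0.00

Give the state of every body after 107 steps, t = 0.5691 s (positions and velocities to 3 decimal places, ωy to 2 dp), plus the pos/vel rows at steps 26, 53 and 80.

State at t = 0.5691 s:
  obj    pos=(+1.186,-0.428) vel=(+3.170,-1.359) ωy=+71.85

Key-timestep trajectory:
   step    t(s)  obj.x    obj.z    obj.vx   obj.vz 
     26  0.1383   +0.337  -0.064  +0.771  -0.330
     53  0.2819   +0.505  -0.136  +1.571  -0.673
     80  0.4255   +0.788  -0.257  +2.370  -1.016


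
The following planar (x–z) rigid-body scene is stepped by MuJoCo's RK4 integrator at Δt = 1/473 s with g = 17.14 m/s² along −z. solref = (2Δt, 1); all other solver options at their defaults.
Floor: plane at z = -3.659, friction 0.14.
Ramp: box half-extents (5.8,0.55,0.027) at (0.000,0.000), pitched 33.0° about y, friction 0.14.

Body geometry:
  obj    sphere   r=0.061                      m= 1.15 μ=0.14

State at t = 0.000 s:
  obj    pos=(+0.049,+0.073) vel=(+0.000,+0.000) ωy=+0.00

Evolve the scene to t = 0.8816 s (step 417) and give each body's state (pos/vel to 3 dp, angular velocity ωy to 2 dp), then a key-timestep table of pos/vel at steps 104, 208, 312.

State at t = 0.8816 s:
  obj    pos=(+2.436,-1.477) vel=(+5.412,-3.520) ωy=+72.67

Key-timestep trajectory:
   step    t(s)  obj.x    obj.z    obj.vx   obj.vz 
    104  0.2199   +0.197  -0.023  +1.358  -0.862
    208  0.4397   +0.643  -0.313  +2.708  -1.739
    312  0.6596   +1.385  -0.795  +4.054  -2.625


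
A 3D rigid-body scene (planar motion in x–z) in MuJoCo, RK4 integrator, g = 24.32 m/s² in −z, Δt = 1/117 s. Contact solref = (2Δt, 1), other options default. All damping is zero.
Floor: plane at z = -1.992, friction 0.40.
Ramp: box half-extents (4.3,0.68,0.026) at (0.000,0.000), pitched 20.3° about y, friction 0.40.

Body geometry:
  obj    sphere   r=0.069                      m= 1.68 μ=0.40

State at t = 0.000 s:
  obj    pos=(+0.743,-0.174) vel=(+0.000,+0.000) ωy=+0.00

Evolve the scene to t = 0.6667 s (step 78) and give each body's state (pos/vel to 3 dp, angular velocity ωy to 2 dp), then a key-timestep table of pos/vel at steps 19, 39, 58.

State at t = 0.6667 s:
  obj    pos=(+1.999,-0.638) vel=(+3.768,-1.394) ωy=+58.21

Key-timestep trajectory:
   step    t(s)  obj.x    obj.z    obj.vx   obj.vz 
     19  0.1624   +0.818  -0.201  +0.918  -0.340
     39  0.3333   +1.057  -0.290  +1.884  -0.697
     58  0.4957   +1.438  -0.431  +2.802  -1.036


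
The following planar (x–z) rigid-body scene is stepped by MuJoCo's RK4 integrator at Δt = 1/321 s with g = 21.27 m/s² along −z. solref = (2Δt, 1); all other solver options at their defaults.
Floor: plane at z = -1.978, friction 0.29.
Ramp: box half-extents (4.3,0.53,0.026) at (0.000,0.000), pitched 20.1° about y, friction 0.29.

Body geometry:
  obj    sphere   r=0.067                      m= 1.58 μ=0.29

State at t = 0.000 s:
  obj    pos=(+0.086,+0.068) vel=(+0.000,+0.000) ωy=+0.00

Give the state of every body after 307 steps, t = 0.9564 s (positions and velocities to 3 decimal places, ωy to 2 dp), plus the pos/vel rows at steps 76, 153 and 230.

State at t = 0.9564 s:
  obj    pos=(+2.328,-0.753) vel=(+4.689,-1.716) ωy=+74.52

Key-timestep trajectory:
   step    t(s)  obj.x    obj.z    obj.vx   obj.vz 
     76  0.2368   +0.223  +0.017  +1.161  -0.425
    153  0.4766   +0.643  -0.136  +2.337  -0.855
    230  0.7165   +1.345  -0.393  +3.513  -1.286


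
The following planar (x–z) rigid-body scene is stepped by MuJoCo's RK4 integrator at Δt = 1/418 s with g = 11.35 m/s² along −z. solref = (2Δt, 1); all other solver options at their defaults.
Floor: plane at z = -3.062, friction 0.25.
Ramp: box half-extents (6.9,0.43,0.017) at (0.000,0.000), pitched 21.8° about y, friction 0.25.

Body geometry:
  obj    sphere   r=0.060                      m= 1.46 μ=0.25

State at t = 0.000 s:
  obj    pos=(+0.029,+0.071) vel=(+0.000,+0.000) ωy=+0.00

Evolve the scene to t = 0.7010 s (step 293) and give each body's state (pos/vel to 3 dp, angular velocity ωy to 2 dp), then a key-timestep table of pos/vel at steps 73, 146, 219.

State at t = 0.7010 s:
  obj    pos=(+0.716,-0.203) vel=(+1.960,-0.784) ωy=+35.17

Key-timestep trajectory:
   step    t(s)  obj.x    obj.z    obj.vx   obj.vz 
     73  0.1746   +0.072  +0.054  +0.488  -0.195
    146  0.3493   +0.200  +0.003  +0.976  -0.391
    219  0.5239   +0.413  -0.082  +1.465  -0.586


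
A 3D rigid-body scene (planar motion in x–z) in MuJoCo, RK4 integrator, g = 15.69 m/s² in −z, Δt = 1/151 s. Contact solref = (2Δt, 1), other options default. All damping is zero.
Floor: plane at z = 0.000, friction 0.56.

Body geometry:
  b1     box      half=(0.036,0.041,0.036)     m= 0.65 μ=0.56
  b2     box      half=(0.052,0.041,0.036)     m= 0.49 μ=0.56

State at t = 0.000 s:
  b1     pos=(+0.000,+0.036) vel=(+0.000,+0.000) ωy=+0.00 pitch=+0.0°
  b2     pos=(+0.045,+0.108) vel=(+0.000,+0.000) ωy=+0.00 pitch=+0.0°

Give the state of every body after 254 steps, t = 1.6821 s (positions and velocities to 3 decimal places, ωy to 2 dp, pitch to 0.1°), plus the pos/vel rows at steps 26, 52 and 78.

State at t = 1.6821 s:
  b1     pos=(+0.000,+0.036) vel=(+0.000,+0.000) ωy=+0.00 pitch=+0.0°
  b2     pos=(+0.094,+0.052) vel=(+0.000,+0.000) ωy=+0.00 pitch=+90.0°

Key-timestep trajectory:
   step    t(s)  b1.x    b1.z    b1.vx   b1.vz   b2.x    b2.z    b2.vx   b2.vz 
     26  0.1722   +0.000  +0.036  +0.000  +0.000   +0.077  +0.074  +0.322  -0.844
     52  0.3444   +0.000  +0.036  +0.000  +0.000   +0.117  +0.062  -0.013  +0.000
     78  0.5166   +0.000  +0.036  +0.000  +0.000   +0.089  +0.054  +0.031  +0.010


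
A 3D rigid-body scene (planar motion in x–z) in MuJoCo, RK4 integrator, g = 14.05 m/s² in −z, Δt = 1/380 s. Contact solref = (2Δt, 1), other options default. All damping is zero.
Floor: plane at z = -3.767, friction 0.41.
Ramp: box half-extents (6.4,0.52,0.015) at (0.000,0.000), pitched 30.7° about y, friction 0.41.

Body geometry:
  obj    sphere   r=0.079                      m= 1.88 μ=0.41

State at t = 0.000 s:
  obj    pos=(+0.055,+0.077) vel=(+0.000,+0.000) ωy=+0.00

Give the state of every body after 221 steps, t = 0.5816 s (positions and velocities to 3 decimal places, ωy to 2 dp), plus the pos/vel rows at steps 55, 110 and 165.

State at t = 0.5816 s:
  obj    pos=(+0.800,-0.366) vel=(+2.562,-1.521) ωy=+37.71

Key-timestep trajectory:
   step    t(s)  obj.x    obj.z    obj.vx   obj.vz 
     55  0.1447   +0.101  +0.049  +0.638  -0.379
    110  0.2895   +0.240  -0.033  +1.275  -0.757
    165  0.4342   +0.470  -0.170  +1.913  -1.136


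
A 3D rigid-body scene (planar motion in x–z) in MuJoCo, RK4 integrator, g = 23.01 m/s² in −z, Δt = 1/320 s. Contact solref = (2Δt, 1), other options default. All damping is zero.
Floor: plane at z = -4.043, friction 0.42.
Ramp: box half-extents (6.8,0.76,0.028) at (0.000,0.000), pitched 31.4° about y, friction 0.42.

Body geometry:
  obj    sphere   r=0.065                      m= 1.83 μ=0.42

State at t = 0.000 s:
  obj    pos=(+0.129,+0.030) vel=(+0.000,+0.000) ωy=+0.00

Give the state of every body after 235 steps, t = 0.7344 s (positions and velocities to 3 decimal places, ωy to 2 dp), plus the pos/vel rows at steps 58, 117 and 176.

State at t = 0.7344 s:
  obj    pos=(+2.100,-1.173) vel=(+5.368,-3.276) ωy=+96.73

Key-timestep trajectory:
   step    t(s)  obj.x    obj.z    obj.vx   obj.vz 
     58  0.1813   +0.249  -0.043  +1.325  -0.809
    117  0.3656   +0.618  -0.268  +2.673  -1.631
    176  0.5500   +1.235  -0.645  +4.020  -2.454


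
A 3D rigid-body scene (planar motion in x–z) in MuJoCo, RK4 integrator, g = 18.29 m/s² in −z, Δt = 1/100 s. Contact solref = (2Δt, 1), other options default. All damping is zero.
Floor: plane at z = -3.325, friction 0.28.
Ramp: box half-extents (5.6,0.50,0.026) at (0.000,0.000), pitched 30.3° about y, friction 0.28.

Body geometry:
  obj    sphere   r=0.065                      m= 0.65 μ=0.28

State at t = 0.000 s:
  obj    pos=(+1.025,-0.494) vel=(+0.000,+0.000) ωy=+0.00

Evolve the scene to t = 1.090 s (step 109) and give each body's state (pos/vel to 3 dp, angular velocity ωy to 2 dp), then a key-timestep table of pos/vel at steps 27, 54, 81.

State at t = 1.090 s:
  obj    pos=(+4.406,-2.469) vel=(+6.203,-3.625) ωy=+110.49

Key-timestep trajectory:
   step    t(s)  obj.x    obj.z    obj.vx   obj.vz 
     27  0.2700   +1.233  -0.615  +1.537  -0.898
     54  0.5400   +1.855  -0.979  +3.074  -1.796
     81  0.8100   +2.893  -1.585  +4.610  -2.694


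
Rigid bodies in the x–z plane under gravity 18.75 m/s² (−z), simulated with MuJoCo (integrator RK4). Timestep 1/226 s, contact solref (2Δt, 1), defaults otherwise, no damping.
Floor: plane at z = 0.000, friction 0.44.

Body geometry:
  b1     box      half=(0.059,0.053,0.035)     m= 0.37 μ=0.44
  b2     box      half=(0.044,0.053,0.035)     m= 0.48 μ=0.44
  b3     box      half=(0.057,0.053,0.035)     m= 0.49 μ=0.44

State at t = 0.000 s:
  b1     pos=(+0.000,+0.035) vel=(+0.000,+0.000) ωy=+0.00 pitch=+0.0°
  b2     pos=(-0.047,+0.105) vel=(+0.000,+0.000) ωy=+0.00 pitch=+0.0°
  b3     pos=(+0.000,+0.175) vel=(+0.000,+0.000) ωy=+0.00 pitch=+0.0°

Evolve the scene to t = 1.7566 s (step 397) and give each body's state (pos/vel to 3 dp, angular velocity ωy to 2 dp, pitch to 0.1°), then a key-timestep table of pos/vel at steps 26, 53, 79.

State at t = 1.7566 s:
  b1     pos=(+0.000,+0.035) vel=(+0.000,+0.000) ωy=+0.00 pitch=+0.0°
  b2     pos=(-0.047,+0.105) vel=(+0.000,+0.000) ωy=+0.00 pitch=+0.0°
  b3     pos=(+0.146,+0.035) vel=(+0.000,+0.000) ωy=+0.00 pitch=+180.0°

Key-timestep trajectory:
   step    t(s)  b1.x    b1.z    b1.vx   b1.vz   b2.x    b2.z    b2.vx   b2.vz   b3.x    b3.z    b3.vx   b3.vz 
     26  0.1150   +0.000  +0.035  +0.000  +0.000   -0.047  +0.105  -0.001  +0.000   +0.006  +0.174  +0.130  -0.039
     53  0.2345   +0.000  +0.035  -0.003  -0.001   -0.047  +0.105  -0.002  -0.001   +0.038  +0.133  +0.399  -0.909
     79  0.3496   +0.000  +0.035  +0.000  +0.000   -0.047  +0.105  +0.000  +0.000   +0.120  +0.084  +0.741  -1.206


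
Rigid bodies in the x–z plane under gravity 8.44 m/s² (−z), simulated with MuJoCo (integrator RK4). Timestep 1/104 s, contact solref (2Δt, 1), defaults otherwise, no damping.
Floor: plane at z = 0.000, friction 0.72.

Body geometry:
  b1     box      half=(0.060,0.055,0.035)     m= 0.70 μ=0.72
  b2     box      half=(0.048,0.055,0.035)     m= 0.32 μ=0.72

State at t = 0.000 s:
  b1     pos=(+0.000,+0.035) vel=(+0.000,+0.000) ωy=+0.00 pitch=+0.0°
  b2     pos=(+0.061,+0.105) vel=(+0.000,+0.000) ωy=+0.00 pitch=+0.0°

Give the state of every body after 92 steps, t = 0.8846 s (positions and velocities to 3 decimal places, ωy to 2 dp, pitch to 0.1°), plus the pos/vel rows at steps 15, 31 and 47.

State at t = 0.8846 s:
  b1     pos=(+0.000,+0.035) vel=(+0.000,+0.000) ωy=+0.00 pitch=+0.0°
  b2     pos=(+0.105,+0.048) vel=(+0.000,+0.000) ωy=+0.00 pitch=+90.0°

Key-timestep trajectory:
   step    t(s)  b1.x    b1.z    b1.vx   b1.vz   b2.x    b2.z    b2.vx   b2.vz 
     15  0.1442   +0.000  +0.035  +0.000  +0.000   +0.063  +0.105  +0.028  -0.002
     31  0.2981   +0.000  +0.035  +0.000  +0.000   +0.074  +0.102  +0.146  -0.064
     47  0.4519   +0.000  +0.035  +0.000  +0.000   +0.106  +0.044  +0.105  -0.320


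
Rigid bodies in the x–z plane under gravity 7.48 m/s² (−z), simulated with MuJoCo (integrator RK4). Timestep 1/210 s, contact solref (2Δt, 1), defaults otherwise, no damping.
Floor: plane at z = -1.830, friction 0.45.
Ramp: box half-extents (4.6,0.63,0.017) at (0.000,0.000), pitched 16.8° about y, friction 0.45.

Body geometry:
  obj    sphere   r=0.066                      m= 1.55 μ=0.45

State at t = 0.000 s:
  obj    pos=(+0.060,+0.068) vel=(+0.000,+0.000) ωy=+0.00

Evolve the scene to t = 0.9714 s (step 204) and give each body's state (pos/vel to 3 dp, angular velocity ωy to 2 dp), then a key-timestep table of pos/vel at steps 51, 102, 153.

State at t = 0.9714 s:
  obj    pos=(+0.758,-0.142) vel=(+1.436,-0.434) ωy=+22.73

Key-timestep trajectory:
   step    t(s)  obj.x    obj.z    obj.vx   obj.vz 
     51  0.2429   +0.104  +0.055  +0.359  -0.108
    102  0.4857   +0.235  +0.016  +0.718  -0.217
    153  0.7286   +0.453  -0.050  +1.077  -0.325


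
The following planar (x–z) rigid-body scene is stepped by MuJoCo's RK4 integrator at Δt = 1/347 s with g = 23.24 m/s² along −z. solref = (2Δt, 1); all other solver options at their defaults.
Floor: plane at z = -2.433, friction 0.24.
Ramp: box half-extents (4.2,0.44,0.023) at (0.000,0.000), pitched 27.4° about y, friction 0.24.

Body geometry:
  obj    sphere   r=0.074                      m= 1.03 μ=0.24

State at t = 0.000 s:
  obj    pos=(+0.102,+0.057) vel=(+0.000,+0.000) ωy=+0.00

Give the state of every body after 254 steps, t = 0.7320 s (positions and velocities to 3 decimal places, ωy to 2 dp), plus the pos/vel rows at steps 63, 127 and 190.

State at t = 0.7320 s:
  obj    pos=(+1.919,-0.885) vel=(+4.965,-2.574) ωy=+75.55

Key-timestep trajectory:
   step    t(s)  obj.x    obj.z    obj.vx   obj.vz 
     63  0.1816   +0.214  -0.002  +1.232  -0.638
    127  0.3660   +0.556  -0.179  +2.483  -1.287
    190  0.5476   +1.119  -0.471  +3.714  -1.925


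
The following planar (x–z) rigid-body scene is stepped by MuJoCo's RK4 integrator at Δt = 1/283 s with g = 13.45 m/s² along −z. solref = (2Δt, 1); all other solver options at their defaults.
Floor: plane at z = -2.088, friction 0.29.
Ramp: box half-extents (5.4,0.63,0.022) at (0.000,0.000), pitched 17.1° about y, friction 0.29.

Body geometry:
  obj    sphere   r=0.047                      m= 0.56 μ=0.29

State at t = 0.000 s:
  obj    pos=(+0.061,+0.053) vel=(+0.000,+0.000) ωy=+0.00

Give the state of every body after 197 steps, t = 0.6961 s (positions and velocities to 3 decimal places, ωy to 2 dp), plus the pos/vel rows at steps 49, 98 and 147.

State at t = 0.6961 s:
  obj    pos=(+0.715,-0.148) vel=(+1.880,-0.578) ωy=+41.83

Key-timestep trajectory:
   step    t(s)  obj.x    obj.z    obj.vx   obj.vz 
     49  0.1731   +0.102  +0.041  +0.468  -0.144
     98  0.3463   +0.223  +0.004  +0.935  -0.288
    147  0.5194   +0.425  -0.059  +1.403  -0.431


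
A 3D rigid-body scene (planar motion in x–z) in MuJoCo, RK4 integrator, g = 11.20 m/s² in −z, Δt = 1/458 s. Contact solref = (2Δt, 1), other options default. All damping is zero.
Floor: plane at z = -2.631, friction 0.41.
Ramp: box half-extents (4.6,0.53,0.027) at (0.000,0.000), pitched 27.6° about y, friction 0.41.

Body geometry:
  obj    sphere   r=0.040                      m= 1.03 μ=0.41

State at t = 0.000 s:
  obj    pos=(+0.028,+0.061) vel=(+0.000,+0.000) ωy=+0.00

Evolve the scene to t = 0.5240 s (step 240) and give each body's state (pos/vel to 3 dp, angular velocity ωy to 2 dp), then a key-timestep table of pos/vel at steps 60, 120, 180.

State at t = 0.5240 s:
  obj    pos=(+0.479,-0.175) vel=(+1.721,-0.900) ωy=+48.55

Key-timestep trajectory:
   step    t(s)  obj.x    obj.z    obj.vx   obj.vz 
     60  0.1310   +0.056  +0.046  +0.430  -0.225
    120  0.2620   +0.141  +0.002  +0.861  -0.450
    180  0.3930   +0.282  -0.072  +1.291  -0.675


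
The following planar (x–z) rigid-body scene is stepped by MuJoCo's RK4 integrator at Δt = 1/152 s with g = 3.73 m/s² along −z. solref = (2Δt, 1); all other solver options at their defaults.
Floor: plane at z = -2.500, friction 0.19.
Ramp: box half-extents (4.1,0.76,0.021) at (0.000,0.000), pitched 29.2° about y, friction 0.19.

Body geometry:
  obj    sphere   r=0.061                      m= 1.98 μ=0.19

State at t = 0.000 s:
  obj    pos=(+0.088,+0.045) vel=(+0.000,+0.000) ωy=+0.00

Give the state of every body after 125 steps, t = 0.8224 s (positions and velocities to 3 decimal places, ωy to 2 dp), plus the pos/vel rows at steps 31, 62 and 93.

State at t = 0.8224 s:
  obj    pos=(+0.472,-0.170) vel=(+0.933,-0.522) ωy=+17.51

Key-timestep trajectory:
   step    t(s)  obj.x    obj.z    obj.vx   obj.vz 
     31  0.2039   +0.112  +0.032  +0.232  -0.129
     62  0.4079   +0.182  -0.008  +0.463  -0.259
     93  0.6118   +0.300  -0.074  +0.694  -0.388


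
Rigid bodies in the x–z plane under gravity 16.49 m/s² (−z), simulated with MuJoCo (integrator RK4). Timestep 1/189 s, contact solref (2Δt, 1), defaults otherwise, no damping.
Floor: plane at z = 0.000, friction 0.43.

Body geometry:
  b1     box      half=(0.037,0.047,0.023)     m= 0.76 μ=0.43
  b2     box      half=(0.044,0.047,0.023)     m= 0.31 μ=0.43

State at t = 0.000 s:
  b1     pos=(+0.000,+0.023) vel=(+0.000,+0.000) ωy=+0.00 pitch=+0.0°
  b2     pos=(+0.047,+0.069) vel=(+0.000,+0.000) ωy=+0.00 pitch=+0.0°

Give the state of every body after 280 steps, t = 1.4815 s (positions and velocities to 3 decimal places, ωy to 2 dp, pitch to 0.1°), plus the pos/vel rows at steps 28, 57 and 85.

State at t = 1.4815 s:
  b1     pos=(+0.000,+0.023) vel=(+0.000,+0.000) ωy=+0.00 pitch=+0.0°
  b2     pos=(+0.092,+0.044) vel=(+0.000,+0.000) ωy=+0.00 pitch=+90.0°

Key-timestep trajectory:
   step    t(s)  b1.x    b1.z    b1.vx   b1.vz   b2.x    b2.z    b2.vx   b2.vz 
     28  0.1481   +0.000  +0.023  +0.000  +0.000   +0.073  +0.049  +0.298  +0.034
     57  0.3016   +0.000  +0.023  +0.000  +0.000   +0.103  +0.048  -0.052  -0.014
     85  0.4497   +0.000  +0.023  +0.000  +0.000   +0.093  +0.044  +0.149  -0.053
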